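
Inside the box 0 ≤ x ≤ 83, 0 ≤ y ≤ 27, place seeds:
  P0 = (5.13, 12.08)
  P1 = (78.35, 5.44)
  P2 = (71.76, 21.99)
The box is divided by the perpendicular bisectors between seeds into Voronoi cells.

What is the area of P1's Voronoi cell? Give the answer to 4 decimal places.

Area of P1's cell: 357.7069

1. box [0,83]×[0,27]: [(0, 0) (83, 0) (83, 27) (0, 27)]
2. ⊥bis P1·P0 via (41.74,8.76): [(40.9456, 0) (83, 0) (83, 27) (43.3941, 27)]  |A|=1102.4141
3. ⊥bis P1·P2 via (75.055,13.715): [(40.9581, 0.1381) (40.9456, 0) (83, 0) (83, 16.8786)]  |A|=357.7069
4. canonical 4-gon: [(40.9581, 0.1381) (40.9456, 0) (83, 0) (83, 16.8786)]
5. shoelace: 357.7069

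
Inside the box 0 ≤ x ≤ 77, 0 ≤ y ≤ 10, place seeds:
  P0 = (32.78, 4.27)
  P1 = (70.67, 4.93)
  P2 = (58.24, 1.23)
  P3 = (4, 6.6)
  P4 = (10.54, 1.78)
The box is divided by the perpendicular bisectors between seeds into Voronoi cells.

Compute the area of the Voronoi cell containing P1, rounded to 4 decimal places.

1. box [0,77]×[0,10]: [(0, 0) (77, 0) (77, 10) (0, 10)]
2. ⊥bis P1·P0 via (51.725,4.6): [(51.8051, 0) (77, 0) (77, 10) (51.6309, 10)]  |A|=252.8197
3. ⊥bis P1·P2 via (64.455,3.08): [(65.3718, 0) (77, 0) (77, 10) (62.3951, 10)]  |A|=131.1652
4. ⊥bis P1·P3 via (37.335,5.765): [(65.3718, 0) (77, 0) (77, 10) (62.3951, 10)]  |A|=131.1652
5. ⊥bis P1·P4 via (40.605,3.355): [(65.3718, 0) (77, 0) (77, 10) (62.3951, 10)]  |A|=131.1652
6. canonical 4-gon: [(65.3718, 0) (77, 0) (77, 10) (62.3951, 10)]
7. shoelace: 131.1652

Area of P1's cell: 131.1652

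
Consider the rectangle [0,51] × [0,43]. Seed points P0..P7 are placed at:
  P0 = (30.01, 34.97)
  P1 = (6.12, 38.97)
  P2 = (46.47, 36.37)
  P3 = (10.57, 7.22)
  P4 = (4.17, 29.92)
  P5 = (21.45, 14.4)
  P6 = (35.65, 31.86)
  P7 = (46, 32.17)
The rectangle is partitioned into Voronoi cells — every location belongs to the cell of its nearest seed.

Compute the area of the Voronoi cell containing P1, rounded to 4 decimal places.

Area of P1's cell: 170.4447

1. box [0,51]×[0,43]: [(0, 0) (51, 0) (51, 43) (0, 43)]
2. ⊥bis P1·P0 via (18.065,36.97): [(0, 0) (11.875, 0) (19.0746, 43) (0, 43)]  |A|=665.4162
3. ⊥bis P1·P2 via (26.295,37.67): [(0, 0) (11.875, 0) (19.0746, 43) (0, 43)]  |A|=665.4162
4. ⊥bis P1·P3 via (8.345,23.095): [(0, 21.9254) (15.9196, 24.1566) (19.0746, 43) (0, 43)]  |A|=347.4648
5. ⊥bis P1·P4 via (5.145,34.445): [(0, 35.5536) (17.2071, 31.846) (19.0746, 43) (0, 43)]  |A|=170.4447
6. ⊥bis P1·P5 via (13.785,26.685): [(0, 35.5536) (17.2071, 31.846) (19.0746, 43) (0, 43)]  |A|=170.4447
7. ⊥bis P1·P6 via (20.885,35.415): [(0, 35.5536) (17.2071, 31.846) (19.0746, 43) (0, 43)]  |A|=170.4447
8. ⊥bis P1·P7 via (26.06,35.57): [(0, 35.5536) (17.2071, 31.846) (19.0746, 43) (0, 43)]  |A|=170.4447
9. canonical 4-gon: [(0, 35.5536) (17.2071, 31.846) (19.0746, 43) (0, 43)]
10. shoelace: 170.4447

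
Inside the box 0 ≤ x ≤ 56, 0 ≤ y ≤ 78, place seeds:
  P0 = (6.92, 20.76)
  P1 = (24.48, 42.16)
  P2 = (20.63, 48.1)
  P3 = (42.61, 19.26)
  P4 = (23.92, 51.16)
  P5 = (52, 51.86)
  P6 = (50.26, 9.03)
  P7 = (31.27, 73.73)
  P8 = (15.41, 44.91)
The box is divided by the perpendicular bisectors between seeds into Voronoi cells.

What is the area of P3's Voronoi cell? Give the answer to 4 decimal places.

Area of P3's cell: 722.8524

1. box [0,56]×[0,78]: [(0, 0) (56, 0) (56, 78) (0, 78)]
2. ⊥bis P3·P0 via (24.765,20.01): [(23.924, 0) (56, 0) (56, 78) (27.2022, 78)]  |A|=2374.0764
3. ⊥bis P3·P1 via (33.545,30.71): [(24.928, 23.8879) (23.924, 0) (56, 0) (56, 48.4877)]  |A|=1136.419
4. ⊥bis P3·P2 via (31.62,33.68): [(24.928, 23.8879) (23.924, 0) (56, 0) (56, 48.4877)]  |A|=1136.419
5. ⊥bis P3·P4 via (33.265,35.21): [(24.928, 23.8879) (23.924, 0) (56, 0) (56, 48.4877)]  |A|=1136.419
6. ⊥bis P3·P5 via (47.305,35.56): [(41.7075, 37.1723) (24.928, 23.8879) (23.924, 0) (56, 0) (56, 33.0555)]  |A|=1026.1369
7. ⊥bis P3·P6 via (46.435,14.145): [(41.7075, 37.1723) (24.928, 23.8879) (23.924, 0) (27.5195, 0) (56, 21.2977) (56, 33.0555)]  |A|=722.8524
8. ⊥bis P3·P7 via (36.94,46.495): [(41.7075, 37.1723) (24.928, 23.8879) (23.924, 0) (27.5195, 0) (56, 21.2977) (56, 33.0555)]  |A|=722.8524
9. ⊥bis P3·P8 via (29.01,32.085): [(41.7075, 37.1723) (24.928, 23.8879) (23.924, 0) (27.5195, 0) (56, 21.2977) (56, 33.0555)]  |A|=722.8524
10. canonical 6-gon: [(41.7075, 37.1723) (24.928, 23.8879) (23.924, 0) (27.5195, 0) (56, 21.2977) (56, 33.0555)]
11. shoelace: 722.8524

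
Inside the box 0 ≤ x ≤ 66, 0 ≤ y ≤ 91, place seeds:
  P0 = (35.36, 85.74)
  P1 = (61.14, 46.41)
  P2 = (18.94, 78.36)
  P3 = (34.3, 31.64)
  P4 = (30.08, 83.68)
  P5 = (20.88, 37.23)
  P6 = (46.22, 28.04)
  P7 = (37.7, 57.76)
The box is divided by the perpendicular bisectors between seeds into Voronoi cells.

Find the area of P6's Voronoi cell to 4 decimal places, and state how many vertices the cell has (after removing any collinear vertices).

Area of P6's cell: 1063.1519 (5 vertices)

1. box [0,66]×[0,91]: [(0, 0) (66, 0) (66, 91) (0, 91)]
2. ⊥bis P6·P0 via (40.79,56.89): [(0, 49.2127) (0, 0) (66, 0) (66, 61.6349)]  |A|=3657.9712
3. ⊥bis P6·P1 via (53.68,37.225): [(31.5979, 55.1599) (0, 49.2127) (0, 0) (66, 0) (66, 27.2188)]  |A|=3065.9783
4. ⊥bis P6·P2 via (32.58,53.2): [(33.4382, 53.6653) (0, 35.5374) (0, 0) (66, 0) (66, 27.2188)]  |A|=2808.2529
5. ⊥bis P6·P3 via (40.26,29.84): [(44.6945, 44.523) (31.2479, 0) (66, 0) (66, 27.2188)]  |A|=1063.5887
6. ⊥bis P6·P4 via (38.15,55.86): [(44.6945, 44.523) (31.2479, 0) (66, 0) (66, 27.2188)]  |A|=1063.5887
7. ⊥bis P6·P5 via (33.55,32.635): [(44.6945, 44.523) (31.2479, 0) (66, 0) (66, 27.2188)]  |A|=1063.5887
8. ⊥bis P6·P7 via (41.96,42.9): [(45.4581, 43.9028) (44.417, 43.6044) (31.2479, 0) (66, 0) (66, 27.2188)]  |A|=1063.1519
9. canonical 5-gon: [(45.4581, 43.9028) (44.417, 43.6044) (31.2479, 0) (66, 0) (66, 27.2188)]
10. shoelace: 1063.1519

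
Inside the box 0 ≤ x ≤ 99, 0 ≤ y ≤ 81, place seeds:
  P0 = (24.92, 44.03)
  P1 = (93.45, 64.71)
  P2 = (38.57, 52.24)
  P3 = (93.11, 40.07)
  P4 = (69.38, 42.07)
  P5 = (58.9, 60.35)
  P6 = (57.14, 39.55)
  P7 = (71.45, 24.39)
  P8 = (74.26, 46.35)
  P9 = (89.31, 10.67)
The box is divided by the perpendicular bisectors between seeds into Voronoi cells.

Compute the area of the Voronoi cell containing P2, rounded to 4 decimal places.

1. box [0,99]×[0,81]: [(0, 0) (99, 0) (99, 81) (0, 81)]
2. ⊥bis P2·P0 via (31.745,48.135): [(60.6965, 0) (99, 0) (99, 81) (11.9778, 81)]  |A|=5075.6879
3. ⊥bis P2·P1 via (66.01,58.475): [(60.6965, 0) (79.2969, 0) (60.8918, 81) (11.9778, 81)]  |A|=2734.3289
4. ⊥bis P2·P3 via (65.84,46.155): [(56.9361, 6.2521) (67.3112, 52.7483) (60.8918, 81) (11.9778, 81)]  |A|=2123.9046
5. ⊥bis P2·P4 via (53.975,47.155): [(46.3069, 23.9244) (62.6266, 73.3651) (60.8918, 81) (11.9778, 81)]  |A|=1501.083
6. ⊥bis P2·P5 via (48.735,56.295): [(46.3069, 23.9244) (53.2533, 44.9686) (38.8797, 81) (11.9778, 81)]  |A|=1044.1066
7. ⊥bis P2·P6 via (47.855,45.895): [(40.0032, 34.4049) (51.0302, 50.5414) (38.8797, 81) (11.9778, 81)]  |A|=892.7144
8. ⊥bis P2·P7 via (55.01,38.315): [(40.0032, 34.4049) (51.0302, 50.5414) (38.8797, 81) (11.9778, 81)]  |A|=892.7144
9. ⊥bis P2·P8 via (56.415,49.295): [(40.0032, 34.4049) (51.0302, 50.5414) (38.8797, 81) (11.9778, 81)]  |A|=892.7144
10. ⊥bis P2·P9 via (63.94,31.455): [(40.0032, 34.4049) (51.0302, 50.5414) (38.8797, 81) (11.9778, 81)]  |A|=892.7144
11. canonical 4-gon: [(40.0032, 34.4049) (51.0302, 50.5414) (38.8797, 81) (11.9778, 81)]
12. shoelace: 892.7144

Area of P2's cell: 892.7144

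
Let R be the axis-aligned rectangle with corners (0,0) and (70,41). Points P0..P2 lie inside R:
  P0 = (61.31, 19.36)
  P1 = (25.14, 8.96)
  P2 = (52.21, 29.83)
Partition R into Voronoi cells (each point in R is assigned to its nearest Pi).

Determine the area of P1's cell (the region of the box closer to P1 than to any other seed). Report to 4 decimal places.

1. box [0,70]×[0,41]: [(0, 0) (70, 0) (70, 41) (0, 41)]
2. ⊥bis P1·P0 via (43.225,14.16): [(0, 0) (47.2964, 0) (35.5077, 41) (0, 41)]  |A|=1697.4842
3. ⊥bis P1·P2 via (38.675,19.395): [(0, 0) (47.2964, 0) (43.5307, 13.0968) (22.0183, 41) (0, 41)]  |A|=1509.286
4. canonical 5-gon: [(0, 0) (47.2964, 0) (43.5307, 13.0968) (22.0183, 41) (0, 41)]
5. shoelace: 1509.286

Area of P1's cell: 1509.2860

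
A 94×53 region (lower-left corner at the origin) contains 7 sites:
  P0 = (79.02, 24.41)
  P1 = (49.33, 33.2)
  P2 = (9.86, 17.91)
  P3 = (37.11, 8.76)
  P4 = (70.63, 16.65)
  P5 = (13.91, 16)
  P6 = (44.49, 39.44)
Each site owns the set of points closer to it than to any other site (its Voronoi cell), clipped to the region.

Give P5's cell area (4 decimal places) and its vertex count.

1. box [0,94]×[0,53]: [(0, 0) (94, 0) (94, 53) (0, 53)]
2. ⊥bis P5·P0 via (46.465,20.205): [(0, 0) (49.0748, 0) (42.229, 53) (0, 53)]  |A|=2419.5507
3. ⊥bis P5·P1 via (31.62,24.6): [(0, 0) (43.5658, 0) (17.8289, 53) (0, 53)]  |A|=1626.9599
4. ⊥bis P5·P2 via (11.885,16.955): [(3.8889, 0) (43.5658, 0) (23.4373, 41.4507)]  |A|=822.3164
5. ⊥bis P5·P3 via (25.51,12.38): [(3.8889, 0) (21.6466, 0) (30.2219, 27.479) (23.4373, 41.4507)]  |A|=521.1571
6. ⊥bis P5·P4 via (42.27,16.325): [(3.8889, 0) (21.6466, 0) (30.2219, 27.479) (23.4373, 41.4507)]  |A|=521.1571
7. ⊥bis P5·P6 via (29.2,27.72): [(21.6234, 37.6045) (3.8889, 0) (21.6466, 0) (29.9797, 26.7028)]  |A|=490.8744
8. canonical 4-gon: [(21.6234, 37.6045) (3.8889, 0) (21.6466, 0) (29.9797, 26.7028)]
9. shoelace: 490.8744

Area of P5's cell: 490.8744 (4 vertices)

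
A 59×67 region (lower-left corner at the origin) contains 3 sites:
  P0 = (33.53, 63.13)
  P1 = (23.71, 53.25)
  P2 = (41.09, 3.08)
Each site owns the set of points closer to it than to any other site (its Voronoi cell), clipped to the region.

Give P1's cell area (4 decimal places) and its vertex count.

1. box [0,59]×[0,67]: [(0, 0) (59, 0) (59, 67) (0, 67)]
2. ⊥bis P1·P0 via (28.62,58.19): [(0, 0) (59, 0) (59, 27.9945) (19.7562, 67) (0, 67)]  |A|=3187.6373
3. ⊥bis P1·P2 via (32.4,28.165): [(0, 16.9409) (51.9978, 34.9541) (19.7562, 67) (0, 67)]  |A|=1618.0339
4. canonical 4-gon: [(0, 16.9409) (51.9978, 34.9541) (19.7562, 67) (0, 67)]
5. shoelace: 1618.0339

Area of P1's cell: 1618.0339 (4 vertices)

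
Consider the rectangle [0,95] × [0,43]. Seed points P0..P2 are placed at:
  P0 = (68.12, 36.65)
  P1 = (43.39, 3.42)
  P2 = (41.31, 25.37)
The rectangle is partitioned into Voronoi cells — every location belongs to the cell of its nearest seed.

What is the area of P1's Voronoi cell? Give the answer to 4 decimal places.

1. box [0,95]×[0,43]: [(0, 0) (95, 0) (95, 43) (0, 43)]
2. ⊥bis P1·P0 via (55.755,20.035): [(0, 0) (82.6763, 0) (24.8967, 43) (0, 43)]  |A|=2312.8179
3. ⊥bis P1·P2 via (42.35,14.395): [(0, 10.3819) (0, 0) (82.6763, 0) (60.9635, 16.1588)]  |A|=984.4334
4. canonical 4-gon: [(0, 10.3819) (0, 0) (82.6763, 0) (60.9635, 16.1588)]
5. shoelace: 984.4334

Area of P1's cell: 984.4334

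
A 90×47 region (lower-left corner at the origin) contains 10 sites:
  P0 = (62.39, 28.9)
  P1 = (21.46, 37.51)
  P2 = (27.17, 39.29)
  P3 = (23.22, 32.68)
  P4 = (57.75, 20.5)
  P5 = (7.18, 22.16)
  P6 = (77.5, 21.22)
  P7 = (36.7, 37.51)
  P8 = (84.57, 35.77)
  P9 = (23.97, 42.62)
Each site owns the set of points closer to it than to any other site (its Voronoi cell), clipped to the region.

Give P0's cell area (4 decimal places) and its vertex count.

1. box [0,90]×[0,47]: [(0, 0) (90, 0) (90, 47) (0, 47)]
2. ⊥bis P0·P1 via (41.925,33.205): [(34.94, 0) (90, 0) (90, 47) (44.8269, 47)]  |A|=2355.4772
3. ⊥bis P0·P2 via (44.78,34.095): [(35.4822, 2.5772) (34.94, 0) (90, 0) (90, 47) (48.587, 47)]  |A|=2271.96
4. ⊥bis P0·P3 via (42.805,30.79): [(42.3188, 25.7521) (39.8337, 0) (90, 0) (90, 47) (48.587, 47)]  |A|=2206.421
5. ⊥bis P0·P4 via (60.07,24.7): [(44.5392, 33.2789) (90, 8.1672) (90, 47) (48.587, 47)]  |A|=1166.7993
6. ⊥bis P0·P5 via (34.785,25.53): [(44.5392, 33.2789) (90, 8.1672) (90, 47) (48.587, 47)]  |A|=1166.7993
7. ⊥bis P0·P6 via (69.945,25.06): [(44.5392, 33.2789) (67.6374, 20.5199) (81.0965, 47) (48.587, 47)]  |A|=614.7159
8. ⊥bis P0·P7 via (49.545,33.205): [(48.7839, 30.9342) (67.6374, 20.5199) (81.0965, 47) (54.1684, 47)]  |A|=536.0148
9. ⊥bis P0·P8 via (73.48,32.335): [(48.7839, 30.9342) (67.6374, 20.5199) (73.5416, 32.1361) (68.9377, 47) (54.1684, 47)]  |A|=445.6513
10. ⊥bis P0·P9 via (43.18,35.76): [(48.7839, 30.9342) (67.6374, 20.5199) (73.5416, 32.1361) (68.9377, 47) (54.1684, 47)]  |A|=445.6513
11. canonical 5-gon: [(48.7839, 30.9342) (67.6374, 20.5199) (73.5416, 32.1361) (68.9377, 47) (54.1684, 47)]
12. shoelace: 445.6513

Area of P0's cell: 445.6513 (5 vertices)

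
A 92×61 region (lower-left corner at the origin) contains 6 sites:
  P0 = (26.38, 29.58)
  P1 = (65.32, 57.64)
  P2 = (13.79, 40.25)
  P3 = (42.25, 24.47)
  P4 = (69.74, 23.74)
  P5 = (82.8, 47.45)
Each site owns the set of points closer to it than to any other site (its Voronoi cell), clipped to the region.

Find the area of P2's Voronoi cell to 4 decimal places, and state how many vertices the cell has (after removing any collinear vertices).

Area of P2's cell: 1031.2756 (4 vertices)

1. box [0,92]×[0,61]: [(0, 0) (92, 0) (92, 61) (0, 61)]
2. ⊥bis P2·P0 via (20.085,34.915): [(0, 11.2158) (42.192, 61) (0, 61)]  |A|=1050.2465
3. ⊥bis P2·P1 via (39.555,48.945): [(0, 11.2158) (37.3964, 55.3414) (35.4868, 61) (0, 61)]  |A|=1031.2756
4. ⊥bis P2·P3 via (28.02,32.36): [(0, 11.2158) (37.3964, 55.3414) (35.4868, 61) (0, 61)]  |A|=1031.2756
5. ⊥bis P2·P4 via (41.765,31.995): [(0, 11.2158) (37.3964, 55.3414) (35.4868, 61) (0, 61)]  |A|=1031.2756
6. ⊥bis P2·P5 via (48.295,43.85): [(0, 11.2158) (37.3964, 55.3414) (35.4868, 61) (0, 61)]  |A|=1031.2756
7. canonical 4-gon: [(0, 11.2158) (37.3964, 55.3414) (35.4868, 61) (0, 61)]
8. shoelace: 1031.2756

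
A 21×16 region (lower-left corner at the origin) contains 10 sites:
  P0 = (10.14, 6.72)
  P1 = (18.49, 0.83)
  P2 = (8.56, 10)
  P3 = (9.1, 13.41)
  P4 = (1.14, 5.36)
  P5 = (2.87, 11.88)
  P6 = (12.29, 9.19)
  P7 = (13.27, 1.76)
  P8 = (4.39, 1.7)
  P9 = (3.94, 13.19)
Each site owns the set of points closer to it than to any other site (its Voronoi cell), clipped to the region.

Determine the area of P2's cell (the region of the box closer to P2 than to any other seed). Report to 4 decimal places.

Area of P2's cell: 21.2371

1. box [0,21]×[0,16]: [(0, 0) (21, 0) (21, 16) (0, 16)]
2. ⊥bis P2·P0 via (9.35,8.36): [(0, 3.856) (21, 13.9719) (21, 16) (0, 16)]  |A|=148.8068
3. ⊥bis P2·P1 via (13.525,5.415): [(0, 3.856) (21, 13.9719) (21, 16) (0, 16)]  |A|=148.8068
4. ⊥bis P2·P3 via (8.83,11.705): [(0, 13.1033) (0, 3.856) (14.4474, 10.8154)]  |A|=66.7994
5. ⊥bis P2·P4 via (4.85,7.68): [(1.6189, 12.8469) (5.5649, 6.5367) (14.4474, 10.8154)]  |A|=36.467
6. ⊥bis P2·P5 via (5.715,10.94): [(6.1101, 12.1357) (4.7112, 7.9019) (5.5649, 6.5367) (14.4474, 10.8154)]  |A|=26.4623
7. ⊥bis P2·P6 via (10.425,9.595): [(10.8149, 11.3907) (6.1101, 12.1357) (4.7112, 7.9019) (5.5649, 6.5367) (10.2511, 8.7941)]  |A|=21.5841
8. ⊥bis P2·P7 via (10.915,5.88): [(10.8149, 11.3907) (6.1101, 12.1357) (4.7112, 7.9019) (5.5649, 6.5367) (10.2511, 8.7941)]  |A|=21.5841
9. ⊥bis P2·P8 via (6.475,5.85): [(10.8149, 11.3907) (6.1101, 12.1357) (4.7112, 7.9019) (5.5649, 6.5367) (10.2511, 8.7941)]  |A|=21.5841
10. ⊥bis P2·P9 via (6.25,11.595): [(10.8149, 11.3907) (6.5728, 12.0625) (5.6391, 10.7102) (4.7112, 7.9019) (5.5649, 6.5367) (10.2511, 8.7941)]  |A|=21.2371
11. canonical 6-gon: [(10.8149, 11.3907) (6.5728, 12.0625) (5.6391, 10.7102) (4.7112, 7.9019) (5.5649, 6.5367) (10.2511, 8.7941)]
12. shoelace: 21.2371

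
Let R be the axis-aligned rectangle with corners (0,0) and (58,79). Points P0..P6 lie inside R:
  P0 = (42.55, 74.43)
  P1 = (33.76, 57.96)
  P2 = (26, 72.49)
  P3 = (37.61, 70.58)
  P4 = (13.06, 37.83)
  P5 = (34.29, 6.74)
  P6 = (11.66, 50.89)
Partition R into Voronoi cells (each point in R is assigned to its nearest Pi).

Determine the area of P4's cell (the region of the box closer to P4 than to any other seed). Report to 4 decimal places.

Area of P4's cell: 898.4097

1. box [0,58]×[0,79]: [(0, 0) (58, 0) (58, 79) (0, 79)]
2. ⊥bis P4·P0 via (27.805,56.13): [(0, 78.5335) (0, 0) (58, 0) (58, 31.8008)]  |A|=3199.6943
3. ⊥bis P4·P1 via (23.41,47.895): [(0, 71.9679) (0, 0) (58, 0) (58, 12.3256)]  |A|=2444.5094
4. ⊥bis P4·P2 via (19.53,55.16): [(14.5296, 57.0269) (0, 62.4514) (0, 0) (58, 0) (58, 12.3256)]  |A|=2375.3737
5. ⊥bis P4·P3 via (25.335,54.205): [(14.5296, 57.0269) (0, 62.4514) (0, 0) (58, 0) (58, 12.3256)]  |A|=2375.3737
6. ⊥bis P4·P5 via (23.675,22.285): [(38.4821, 32.3961) (14.5296, 57.0269) (0, 62.4514) (0, 6.1184)]  |A|=1197.8778
7. ⊥bis P4·P6 via (12.36,44.36): [(38.4821, 32.3961) (25.48, 45.7664) (0, 43.035) (0, 6.1184)]  |A|=898.4097
8. canonical 4-gon: [(38.4821, 32.3961) (25.48, 45.7664) (0, 43.035) (0, 6.1184)]
9. shoelace: 898.4097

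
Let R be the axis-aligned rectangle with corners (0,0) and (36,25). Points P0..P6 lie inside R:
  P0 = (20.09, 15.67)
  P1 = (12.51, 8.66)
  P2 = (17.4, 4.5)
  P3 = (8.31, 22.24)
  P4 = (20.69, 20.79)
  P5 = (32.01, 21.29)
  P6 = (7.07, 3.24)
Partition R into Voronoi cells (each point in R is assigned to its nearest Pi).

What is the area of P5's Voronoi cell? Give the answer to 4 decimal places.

Area of P5's cell: 154.9681

1. box [0,36]×[0,25]: [(0, 0) (36, 0) (36, 25) (0, 25)]
2. ⊥bis P5·P0 via (26.05,18.48): [(34.7629, 0) (36, 0) (36, 25) (22.976, 25)]  |A|=178.2643
3. ⊥bis P5·P1 via (22.26,14.975): [(34.7629, 0) (36, 0) (36, 25) (22.976, 25)]  |A|=178.2643
4. ⊥bis P5·P2 via (24.705,12.895): [(31.4507, 7.0252) (36, 3.0665) (36, 25) (22.976, 25)]  |A|=166.9435
5. ⊥bis P5·P3 via (20.16,21.765): [(31.4507, 7.0252) (36, 3.0665) (36, 25) (22.976, 25)]  |A|=166.9435
6. ⊥bis P5·P4 via (26.35,21.04): [(26.5058, 17.5133) (31.4507, 7.0252) (36, 3.0665) (36, 25) (26.1751, 25)]  |A|=154.9681
7. ⊥bis P5·P6 via (19.54,12.265): [(26.5058, 17.5133) (31.4507, 7.0252) (36, 3.0665) (36, 25) (26.1751, 25)]  |A|=154.9681
8. canonical 5-gon: [(26.5058, 17.5133) (31.4507, 7.0252) (36, 3.0665) (36, 25) (26.1751, 25)]
9. shoelace: 154.9681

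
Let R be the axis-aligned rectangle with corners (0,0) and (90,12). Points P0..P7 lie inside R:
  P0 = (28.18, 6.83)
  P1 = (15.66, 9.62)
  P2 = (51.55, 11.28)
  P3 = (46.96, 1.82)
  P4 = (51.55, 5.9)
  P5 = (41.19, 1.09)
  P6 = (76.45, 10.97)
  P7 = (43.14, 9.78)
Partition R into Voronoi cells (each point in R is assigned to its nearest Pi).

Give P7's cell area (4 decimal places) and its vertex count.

1. box [0,90]×[0,12]: [(0, 0) (90, 0) (90, 12) (0, 12)]
2. ⊥bis P7·P0 via (35.66,8.305): [(37.2977, 0) (90, 0) (90, 12) (34.9314, 12)]  |A|=646.6257
3. ⊥bis P7·P1 via (29.4,9.7): [(37.2977, 0) (90, 0) (90, 12) (34.9314, 12)]  |A|=646.6257
4. ⊥bis P7·P2 via (47.345,10.53): [(37.2977, 0) (49.2231, 0) (47.0828, 12) (34.9314, 12)]  |A|=144.4613
5. ⊥bis P7·P3 via (45.05,5.8): [(36.923, 1.8999) (47.9412, 7.1875) (47.0828, 12) (34.9314, 12)]  |A|=90.1474
6. ⊥bis P7·P4 via (47.345,7.84): [(36.923, 1.8999) (46.7888, 6.6345) (47.691, 8.59) (47.0828, 12) (34.9314, 12)]  |A|=89.2701
7. ⊥bis P7·P5 via (42.165,5.435): [(35.951, 6.8294) (43.6126, 5.1102) (46.7888, 6.6345) (47.691, 8.59) (47.0828, 12) (34.9314, 12)]  |A|=71.2217
8. ⊥bis P7·P6 via (59.795,10.375): [(35.951, 6.8294) (43.6126, 5.1102) (46.7888, 6.6345) (47.691, 8.59) (47.0828, 12) (34.9314, 12)]  |A|=71.2217
9. canonical 6-gon: [(35.951, 6.8294) (43.6126, 5.1102) (46.7888, 6.6345) (47.691, 8.59) (47.0828, 12) (34.9314, 12)]
10. shoelace: 71.2217

Area of P7's cell: 71.2217 (6 vertices)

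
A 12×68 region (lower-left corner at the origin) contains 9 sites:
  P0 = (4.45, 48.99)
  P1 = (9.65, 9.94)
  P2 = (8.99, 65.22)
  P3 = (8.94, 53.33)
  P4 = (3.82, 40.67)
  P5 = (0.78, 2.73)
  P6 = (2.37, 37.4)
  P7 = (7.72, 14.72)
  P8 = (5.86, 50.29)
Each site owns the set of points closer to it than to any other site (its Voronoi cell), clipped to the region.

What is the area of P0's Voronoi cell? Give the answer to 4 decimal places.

Area of P0's cell: 50.4361

1. box [0,12]×[0,68]: [(0, 0) (12, 0) (12, 68) (0, 68)]
2. ⊥bis P0·P1 via (7.05,29.465): [(0, 28.5262) (12, 30.1242) (12, 68) (0, 68)]  |A|=464.0978
3. ⊥bis P0·P2 via (6.72,57.105): [(0, 58.9848) (0, 28.5262) (12, 30.1242) (12, 55.628)]  |A|=335.7747
4. ⊥bis P0·P3 via (6.695,51.16): [(0, 58.0864) (0, 28.5262) (12, 30.1242) (12, 45.6716)]  |A|=270.6461
5. ⊥bis P0·P4 via (4.135,44.83): [(0, 58.0864) (0, 45.1431) (12, 44.2345) (12, 45.6716)]  |A|=86.2829
6. ⊥bis P0·P5 via (2.615,25.86): [(0, 58.0864) (0, 45.1431) (12, 44.2345) (12, 45.6716)]  |A|=86.2829
7. ⊥bis P0·P6 via (3.41,43.195): [(0, 58.0864) (0, 45.1431) (12, 44.2345) (12, 45.6716)]  |A|=86.2829
8. ⊥bis P0·P7 via (6.085,31.855): [(0, 58.0864) (0, 45.1431) (12, 44.2345) (12, 45.6716)]  |A|=86.2829
9. ⊥bis P0·P8 via (5.155,49.64): [(0, 55.2312) (0, 45.1431) (9.9992, 44.386)]  |A|=50.4361
10. canonical 3-gon: [(0, 55.2312) (0, 45.1431) (9.9992, 44.386)]
11. shoelace: 50.4361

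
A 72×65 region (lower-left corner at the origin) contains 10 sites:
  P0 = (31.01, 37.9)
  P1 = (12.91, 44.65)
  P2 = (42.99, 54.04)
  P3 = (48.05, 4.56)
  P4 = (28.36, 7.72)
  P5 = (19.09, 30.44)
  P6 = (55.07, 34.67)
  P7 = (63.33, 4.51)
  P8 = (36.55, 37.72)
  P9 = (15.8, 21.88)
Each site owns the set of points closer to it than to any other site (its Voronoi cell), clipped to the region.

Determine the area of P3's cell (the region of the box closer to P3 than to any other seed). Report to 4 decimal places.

Area of P3's cell: 341.6136

1. box [0,72]×[0,65]: [(0, 0) (72, 0) (72, 65) (0, 65)]
2. ⊥bis P3·P0 via (39.53,21.23): [(0, 1.0263) (0, 0) (72, 0) (72, 37.8253)]  |A|=1398.6594
3. ⊥bis P3·P1 via (30.48,24.605): [(8.5868, 5.415) (2.409, 0) (72, 0) (72, 37.8253)]  |A|=1387.7307
4. ⊥bis P3·P2 via (45.52,29.3): [(57.7707, 30.5528) (8.5868, 5.415) (2.409, 0) (72, 0) (72, 32.0079)]  |A|=1346.342
5. ⊥bis P3·P4 via (38.205,6.14): [(57.7707, 30.5528) (40.7248, 21.8406) (37.2196, 0) (72, 0) (72, 32.0079)]  |A|=929.9227
6. ⊥bis P3·P5 via (33.57,17.5): [(57.7707, 30.5528) (40.7248, 21.8406) (37.2196, 0) (72, 0) (72, 32.0079)]  |A|=929.9227
7. ⊥bis P3·P6 via (51.56,19.615): [(41.1286, 22.047) (40.7248, 21.8406) (37.2196, 0) (72, 0) (72, 14.8495)]  |A|=616.6632
8. ⊥bis P3·P7 via (55.69,4.535): [(55.7362, 18.6413) (41.1286, 22.047) (40.7248, 21.8406) (37.2196, 0) (55.6752, 0)]  |A|=343.7496
9. ⊥bis P3·P8 via (42.3,21.14): [(55.7362, 18.6413) (43.3931, 21.5191) (40.5128, 20.5202) (37.2196, 0) (55.6752, 0)]  |A|=341.6136
10. ⊥bis P3·P9 via (31.925,13.22): [(55.7362, 18.6413) (43.3931, 21.5191) (40.5128, 20.5202) (37.2196, 0) (55.6752, 0)]  |A|=341.6136
11. canonical 5-gon: [(55.7362, 18.6413) (43.3931, 21.5191) (40.5128, 20.5202) (37.2196, 0) (55.6752, 0)]
12. shoelace: 341.6136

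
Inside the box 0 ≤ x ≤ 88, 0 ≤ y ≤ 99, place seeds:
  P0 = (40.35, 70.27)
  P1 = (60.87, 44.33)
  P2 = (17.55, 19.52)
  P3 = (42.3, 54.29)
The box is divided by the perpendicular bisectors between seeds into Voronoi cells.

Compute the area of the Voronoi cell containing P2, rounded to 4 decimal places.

Area of P2's cell: 2025.4777

1. box [0,88]×[0,99]: [(0, 0) (88, 0) (88, 99) (0, 99)]
2. ⊥bis P2·P0 via (28.95,44.895): [(0, 57.9011) (0, 0) (88, 0) (88, 18.3661)]  |A|=3355.7586
3. ⊥bis P2·P1 via (39.21,31.925): [(32.763, 43.182) (0, 57.9011) (0, 0) (57.4939, 0)]  |A|=2189.8566
4. ⊥bis P2·P3 via (29.925,36.905): [(40.7853, 29.1744) (1.1621, 57.379) (0, 57.9011) (0, 0) (57.4939, 0)]  |A|=2025.4777
5. canonical 5-gon: [(40.7853, 29.1744) (1.1621, 57.379) (0, 57.9011) (0, 0) (57.4939, 0)]
6. shoelace: 2025.4777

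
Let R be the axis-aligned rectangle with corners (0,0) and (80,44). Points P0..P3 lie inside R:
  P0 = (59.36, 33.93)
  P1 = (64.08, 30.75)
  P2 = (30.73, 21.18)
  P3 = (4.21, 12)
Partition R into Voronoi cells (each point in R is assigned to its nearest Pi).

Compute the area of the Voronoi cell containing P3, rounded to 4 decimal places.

Area of P3's cell: 686.2815

1. box [0,80]×[0,44]: [(0, 0) (80, 0) (80, 44) (0, 44)]
2. ⊥bis P3·P0 via (31.785,22.965): [(0, 0) (40.9169, 0) (23.4206, 44) (0, 44)]  |A|=1415.4239
3. ⊥bis P3·P1 via (34.145,21.375): [(0, 0) (40.8392, 0) (40.5512, 0.9196) (23.4206, 44) (0, 44)]  |A|=1415.3882
4. ⊥bis P3·P2 via (17.47,16.59): [(0, 0) (23.2127, 0) (7.9819, 44) (0, 44)]  |A|=686.2815
5. canonical 4-gon: [(0, 0) (23.2127, 0) (7.9819, 44) (0, 44)]
6. shoelace: 686.2815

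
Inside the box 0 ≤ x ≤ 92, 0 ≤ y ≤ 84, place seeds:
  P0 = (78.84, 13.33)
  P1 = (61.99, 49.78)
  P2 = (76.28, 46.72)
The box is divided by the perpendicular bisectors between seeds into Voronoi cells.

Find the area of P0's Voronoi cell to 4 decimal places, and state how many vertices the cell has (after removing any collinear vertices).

Area of P0's cell: 1725.4989 (4 vertices)

1. box [0,92]×[0,84]: [(0, 0) (92, 0) (92, 84) (0, 84)]
2. ⊥bis P0·P1 via (70.415,31.555): [(2.1551, 0) (92, 0) (92, 41.5333)]  |A|=1865.7759
3. ⊥bis P0·P2 via (77.56,30.025): [(65.0266, 29.0641) (2.1551, 0) (92, 0) (92, 31.1321)]  |A|=1725.4989
4. canonical 4-gon: [(65.0266, 29.0641) (2.1551, 0) (92, 0) (92, 31.1321)]
5. shoelace: 1725.4989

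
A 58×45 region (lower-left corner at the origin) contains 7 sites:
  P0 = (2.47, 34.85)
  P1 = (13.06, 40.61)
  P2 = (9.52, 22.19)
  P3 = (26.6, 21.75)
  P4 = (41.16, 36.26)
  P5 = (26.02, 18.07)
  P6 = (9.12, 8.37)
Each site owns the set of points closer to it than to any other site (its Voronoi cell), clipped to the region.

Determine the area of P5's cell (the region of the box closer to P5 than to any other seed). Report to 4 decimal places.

1. box [0,58]×[0,45]: [(0, 0) (58, 0) (58, 45) (0, 45)]
2. ⊥bis P5·P0 via (14.245,26.46): [(0, 6.4678) (0, 0) (58, 0) (58, 45) (27.4552, 45)]  |A|=2081.044
3. ⊥bis P5·P1 via (19.54,29.34): [(14.0464, 26.1813) (0, 6.4678) (0, 0) (58, 0) (58, 45) (46.7758, 45)]  |A|=1899.25
4. ⊥bis P5·P2 via (17.77,20.13): [(20.1585, 29.6956) (12.7436, 0) (58, 0) (58, 45) (46.7758, 45)]  |A|=1609.2816
5. ⊥bis P5·P3 via (26.31,19.91): [(18.0405, 21.2133) (12.7436, 0) (58, 0) (58, 14.9154)]  |A|=778.0253
6. ⊥bis P5·P4 via (33.59,27.165): [(46.0432, 16.7999) (18.0405, 21.2133) (12.7436, 0) (58, 0) (58, 6.8479)]  |A|=729.7949
7. ⊥bis P5·P6 via (17.57,13.22): [(46.0432, 16.7999) (18.0405, 21.2133) (16.507, 15.072) (25.1578, 0) (58, 0) (58, 6.8479)]  |A|=636.2416
8. canonical 6-gon: [(46.0432, 16.7999) (18.0405, 21.2133) (16.507, 15.072) (25.1578, 0) (58, 0) (58, 6.8479)]
9. shoelace: 636.2416

Area of P5's cell: 636.2416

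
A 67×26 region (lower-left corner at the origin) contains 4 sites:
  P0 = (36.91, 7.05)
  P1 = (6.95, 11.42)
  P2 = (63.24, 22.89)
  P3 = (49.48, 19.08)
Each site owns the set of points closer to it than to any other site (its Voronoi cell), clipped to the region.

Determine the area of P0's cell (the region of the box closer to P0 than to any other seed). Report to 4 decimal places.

1. box [0,67]×[0,26]: [(0, 0) (67, 0) (67, 26) (0, 26)]
2. ⊥bis P0·P1 via (21.93,9.235): [(20.583, 0) (67, 0) (67, 26) (24.3754, 26)]  |A|=1157.5417
3. ⊥bis P0·P2 via (50.075,14.97): [(20.583, 0) (59.0809, 0) (43.4394, 26) (24.3754, 26)]  |A|=748.3054
4. ⊥bis P0·P3 via (43.195,13.065): [(20.583, 0) (55.6987, 0) (30.8157, 26) (24.3754, 26)]  |A|=540.2291
5. canonical 4-gon: [(20.583, 0) (55.6987, 0) (30.8157, 26) (24.3754, 26)]
6. shoelace: 540.2291

Area of P0's cell: 540.2291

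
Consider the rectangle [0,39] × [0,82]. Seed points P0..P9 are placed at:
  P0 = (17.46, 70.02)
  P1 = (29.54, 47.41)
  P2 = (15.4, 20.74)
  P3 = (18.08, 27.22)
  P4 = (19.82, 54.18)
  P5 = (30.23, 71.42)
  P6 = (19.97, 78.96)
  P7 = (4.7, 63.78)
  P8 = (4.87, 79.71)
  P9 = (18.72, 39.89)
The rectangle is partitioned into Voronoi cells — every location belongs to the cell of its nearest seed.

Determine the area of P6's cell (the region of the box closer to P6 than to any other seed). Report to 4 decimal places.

1. box [0,39]×[0,82]: [(0, 0) (39, 0) (39, 82) (0, 82)]
2. ⊥bis P6·P0 via (18.715,74.49): [(0, 79.7444) (39, 68.7948) (39, 82) (0, 82)]  |A|=301.4855
3. ⊥bis P6·P1 via (24.755,63.185): [(0, 79.7444) (39, 68.7948) (39, 82) (0, 82)]  |A|=301.4855
4. ⊥bis P6·P2 via (17.685,49.85): [(0, 79.7444) (39, 68.7948) (39, 82) (0, 82)]  |A|=301.4855
5. ⊥bis P6·P3 via (19.025,53.09): [(0, 79.7444) (39, 68.7948) (39, 82) (0, 82)]  |A|=301.4855
6. ⊥bis P6·P4 via (19.895,66.57): [(0, 79.7444) (39, 68.7948) (39, 82) (0, 82)]  |A|=301.4855
7. ⊥bis P6·P5 via (25.1,75.19): [(0, 79.7444) (23.5815, 73.1237) (30.1046, 82) (0, 82)]  |A|=160.2038
8. ⊥bis P6·P7 via (12.335,71.37): [(5.5624, 78.1827) (23.5815, 73.1237) (30.1046, 82) (1.7677, 82)]  |A|=150.5568
9. ⊥bis P6·P8 via (12.42,79.335): [(12.2692, 76.2997) (23.5815, 73.1237) (30.1046, 82) (12.5524, 82)]  |A|=110.5908
10. ⊥bis P6·P9 via (19.345,59.425): [(12.2692, 76.2997) (23.5815, 73.1237) (30.1046, 82) (12.5524, 82)]  |A|=110.5908
11. canonical 4-gon: [(12.2692, 76.2997) (23.5815, 73.1237) (30.1046, 82) (12.5524, 82)]
12. shoelace: 110.5908

Area of P6's cell: 110.5908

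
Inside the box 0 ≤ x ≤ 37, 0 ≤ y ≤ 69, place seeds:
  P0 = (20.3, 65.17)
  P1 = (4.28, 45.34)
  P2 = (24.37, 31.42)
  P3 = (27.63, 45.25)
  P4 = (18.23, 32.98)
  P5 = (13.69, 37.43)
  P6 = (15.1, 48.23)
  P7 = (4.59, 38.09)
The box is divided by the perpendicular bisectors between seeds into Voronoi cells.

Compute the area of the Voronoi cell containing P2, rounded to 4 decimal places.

Area of P2's cell: 715.6302

1. box [0,37]×[0,69]: [(0, 0) (37, 0) (37, 69) (0, 69)]
2. ⊥bis P2·P0 via (22.335,48.295): [(0, 45.6016) (0, 0) (37, 0) (37, 50.0635)]  |A|=1769.8035
3. ⊥bis P2·P1 via (14.325,38.38): [(21.091, 48.145) (0, 17.7055) (0, 0) (37, 0) (37, 50.0635)]  |A|=1475.6257
4. ⊥bis P2·P3 via (26,38.335): [(15.9373, 40.707) (0, 17.7055) (0, 0) (37, 0) (37, 35.7421)]  |A|=1270.58
5. ⊥bis P2·P4 via (21.3,32.2): [(23.0362, 39.0336) (13.1189, 0) (37, 0) (37, 35.7421)]  |A|=715.6302
6. ⊥bis P2·P5 via (19.03,34.425): [(23.0362, 39.0336) (13.1189, 0) (37, 0) (37, 35.7421)]  |A|=715.6302
7. ⊥bis P2·P6 via (19.735,39.825): [(23.0362, 39.0336) (13.1189, 0) (37, 0) (37, 35.7421)]  |A|=715.6302
8. ⊥bis P2·P7 via (14.48,34.755): [(23.0362, 39.0336) (13.1189, 0) (37, 0) (37, 35.7421)]  |A|=715.6302
9. canonical 4-gon: [(23.0362, 39.0336) (13.1189, 0) (37, 0) (37, 35.7421)]
10. shoelace: 715.6302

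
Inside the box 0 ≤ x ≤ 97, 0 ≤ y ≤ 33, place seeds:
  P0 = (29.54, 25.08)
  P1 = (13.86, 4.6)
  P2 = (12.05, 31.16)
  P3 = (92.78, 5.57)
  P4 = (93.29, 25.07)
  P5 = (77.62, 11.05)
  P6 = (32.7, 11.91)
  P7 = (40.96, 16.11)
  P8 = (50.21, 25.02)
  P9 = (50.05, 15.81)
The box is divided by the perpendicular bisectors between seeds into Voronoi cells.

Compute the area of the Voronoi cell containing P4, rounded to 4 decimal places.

1. box [0,97]×[0,33]: [(0, 0) (97, 0) (97, 33) (0, 33)]
2. ⊥bis P4·P0 via (61.415,25.075): [(61.4111, 0) (97, 0) (97, 33) (61.4162, 33)]  |A|=1174.3494
3. ⊥bis P4·P1 via (53.575,14.835): [(61.4111, 0) (97, 0) (97, 33) (61.4162, 33)]  |A|=1174.3494
4. ⊥bis P4·P2 via (52.67,28.115): [(61.4111, 0) (97, 0) (97, 33) (61.4162, 33)]  |A|=1174.3494
5. ⊥bis P4·P3 via (93.035,15.32): [(61.4136, 16.147) (97, 15.2163) (97, 33) (61.4162, 33)]  |A|=616.2751
6. ⊥bis P4·P5 via (85.455,18.06): [(87.7836, 15.4573) (97, 15.2163) (97, 33) (72.0881, 33)]  |A|=300.461
7. ⊥bis P4·P6 via (62.995,18.49): [(87.7836, 15.4573) (97, 15.2163) (97, 33) (72.0881, 33)]  |A|=300.461
8. ⊥bis P4·P7 via (67.125,20.59): [(87.7836, 15.4573) (97, 15.2163) (97, 33) (72.0881, 33)]  |A|=300.461
9. ⊥bis P4·P8 via (71.75,25.045): [(87.7836, 15.4573) (97, 15.2163) (97, 33) (72.0881, 33)]  |A|=300.461
10. ⊥bis P4·P9 via (71.67,20.44): [(87.7836, 15.4573) (97, 15.2163) (97, 33) (72.0881, 33)]  |A|=300.461
11. canonical 4-gon: [(87.7836, 15.4573) (97, 15.2163) (97, 33) (72.0881, 33)]
12. shoelace: 300.461

Area of P4's cell: 300.4610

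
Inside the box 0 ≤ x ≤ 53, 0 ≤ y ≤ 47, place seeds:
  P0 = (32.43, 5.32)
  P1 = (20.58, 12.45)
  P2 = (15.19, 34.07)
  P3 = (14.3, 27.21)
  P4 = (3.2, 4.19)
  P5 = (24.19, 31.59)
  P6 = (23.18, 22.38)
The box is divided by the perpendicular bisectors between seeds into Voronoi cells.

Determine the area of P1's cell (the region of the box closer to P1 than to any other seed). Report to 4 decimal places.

Area of P1's cell: 250.2770

1. box [0,53]×[0,47]: [(0, 0) (53, 0) (53, 47) (0, 47)]
2. ⊥bis P1·P0 via (26.505,8.885): [(0, 0) (21.159, 0) (49.4383, 47) (0, 47)]  |A|=1659.0373
3. ⊥bis P1·P2 via (17.885,23.26): [(0, 18.8012) (0, 0) (21.159, 0) (38.2019, 28.3251)]  |A|=658.7856
4. ⊥bis P1·P3 via (17.44,19.83): [(36.2803, 27.8461) (0, 12.4097) (0, 0) (21.159, 0) (38.2019, 28.3251)]  |A|=542.8441
5. ⊥bis P1·P4 via (11.89,8.32): [(36.2803, 27.8461) (8.2734, 15.9298) (15.8442, 0) (21.159, 0) (38.2019, 28.3251)]  |A|=365.3117
6. ⊥bis P1·P5 via (22.385,22.02): [(22.5251, 21.9936) (8.2734, 15.9298) (15.8442, 0) (21.159, 0) (33.1828, 19.9834)]  |A|=313.4872
7. ⊥bis P1·P6 via (21.88,17.415): [(15.6177, 19.0547) (8.2734, 15.9298) (15.8442, 0) (21.159, 0) (30.3094, 15.2079)]  |A|=250.277
8. canonical 5-gon: [(15.6177, 19.0547) (8.2734, 15.9298) (15.8442, 0) (21.159, 0) (30.3094, 15.2079)]
9. shoelace: 250.277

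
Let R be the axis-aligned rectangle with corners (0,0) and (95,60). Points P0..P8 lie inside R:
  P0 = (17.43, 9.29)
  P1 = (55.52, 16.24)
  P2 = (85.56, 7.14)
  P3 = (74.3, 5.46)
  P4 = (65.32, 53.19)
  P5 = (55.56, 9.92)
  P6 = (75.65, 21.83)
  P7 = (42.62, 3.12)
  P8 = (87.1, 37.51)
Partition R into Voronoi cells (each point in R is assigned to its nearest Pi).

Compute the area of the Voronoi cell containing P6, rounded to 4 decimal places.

Area of P6's cell: 436.1779

1. box [0,95]×[0,60]: [(0, 0) (95, 0) (95, 60) (0, 60)]
2. ⊥bis P6·P0 via (46.54,15.56): [(49.8915, 0) (95, 0) (95, 60) (36.9681, 60)]  |A|=3094.2138
3. ⊥bis P6·P1 via (65.585,19.035): [(70.8709, 0) (95, 0) (95, 60) (54.2092, 60)]  |A|=1947.5955
4. ⊥bis P6·P2 via (80.605,14.485): [(69.019, 6.669) (95, 24.196) (95, 60) (54.2092, 60)]  |A|=1552.8192
5. ⊥bis P6·P3 via (74.975,13.645): [(66.8968, 14.3112) (78.8822, 13.3228) (95, 24.196) (95, 60) (54.2092, 60)]  |A|=1508.0704
6. ⊥bis P6·P4 via (70.485,37.51): [(61.2952, 34.4829) (66.8968, 14.3112) (78.8822, 13.3228) (95, 24.196) (95, 45.5853)]  |A|=744.7157
7. ⊥bis P6·P5 via (65.605,15.875): [(61.2952, 34.4829) (66.8968, 14.3112) (78.8822, 13.3228) (95, 24.196) (95, 45.5853)]  |A|=744.7157
8. ⊥bis P6·P7 via (59.135,12.475): [(61.2952, 34.4829) (66.8968, 14.3112) (78.8822, 13.3228) (95, 24.196) (95, 45.5853)]  |A|=744.7157
9. ⊥bis P6·P8 via (81.375,29.67): [(70.5909, 37.5449) (61.2952, 34.4829) (66.8968, 14.3112) (78.8822, 13.3228) (91.8143, 22.0469)]  |A|=436.1779
10. canonical 5-gon: [(70.5909, 37.5449) (61.2952, 34.4829) (66.8968, 14.3112) (78.8822, 13.3228) (91.8143, 22.0469)]
11. shoelace: 436.1779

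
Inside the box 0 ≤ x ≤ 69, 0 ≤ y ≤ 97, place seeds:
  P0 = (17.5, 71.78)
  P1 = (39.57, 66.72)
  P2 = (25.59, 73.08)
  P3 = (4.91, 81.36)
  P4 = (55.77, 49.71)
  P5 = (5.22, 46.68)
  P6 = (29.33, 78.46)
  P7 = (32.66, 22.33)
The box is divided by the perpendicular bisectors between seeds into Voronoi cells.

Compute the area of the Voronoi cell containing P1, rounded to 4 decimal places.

1. box [0,69]×[0,97]: [(0, 0) (69, 0) (69, 97) (0, 97)]
2. ⊥bis P1·P0 via (28.535,69.25): [(12.658, 0) (69, 0) (69, 97) (34.8973, 97)]  |A|=4386.5692
3. ⊥bis P1·P2 via (32.58,69.9): [(24.7258, 52.6356) (12.658, 0) (69, 0) (69, 97) (44.9088, 97)]  |A|=4164.4921
4. ⊥bis P1·P3 via (22.24,74.04): [(24.7258, 52.6356) (12.658, 0) (69, 0) (69, 97) (44.9088, 97)]  |A|=4164.4921
5. ⊥bis P1·P4 via (47.67,58.215): [(24.7258, 52.6356) (19.9529, 31.8178) (69, 78.5293) (69, 97) (44.9088, 97)]  |A|=1342.3372
6. ⊥bis P1·P5 via (22.395,56.7): [(24.7435, 52.6745) (30.8543, 42.2001) (69, 78.5293) (69, 97) (44.9088, 97)]  |A|=1253.4304
7. ⊥bis P1·P6 via (34.45,72.59): [(33.3787, 71.6555) (24.7435, 52.6745) (30.8543, 42.2001) (69, 78.5293) (69, 97) (62.4357, 97)]  |A|=1031.3251
8. ⊥bis P1·P7 via (36.115,44.525): [(33.3787, 71.6555) (24.7435, 52.6745) (28.837, 45.6579) (33.6916, 44.9022) (69, 78.5293) (69, 97) (62.4357, 97)]  |A|=1023.6941
9. canonical 7-gon: [(33.3787, 71.6555) (24.7435, 52.6745) (28.837, 45.6579) (33.6916, 44.9022) (69, 78.5293) (69, 97) (62.4357, 97)]
10. shoelace: 1023.6941

Area of P1's cell: 1023.6941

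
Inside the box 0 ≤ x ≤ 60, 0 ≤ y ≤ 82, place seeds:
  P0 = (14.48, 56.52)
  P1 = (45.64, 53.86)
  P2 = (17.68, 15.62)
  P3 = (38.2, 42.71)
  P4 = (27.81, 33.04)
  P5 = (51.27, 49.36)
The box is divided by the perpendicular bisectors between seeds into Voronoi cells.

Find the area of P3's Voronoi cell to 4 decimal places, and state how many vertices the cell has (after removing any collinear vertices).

1. box [0,60]×[0,82]: [(0, 0) (60, 0) (60, 82) (0, 82)]
2. ⊥bis P3·P0 via (26.34,49.615): [(0, 4.3735) (0, 0) (60, 0) (60, 82) (45.1948, 82)]  |A|=3165.8418
3. ⊥bis P3·P1 via (41.92,48.285): [(30.1415, 56.1444) (0, 4.3735) (0, 0) (60, 0) (60, 36.2209)]  |A|=2290.9947
4. ⊥bis P3·P2 via (27.94,29.165): [(30.1415, 56.1444) (18.5673, 36.2646) (60, 4.8803) (60, 36.2209)]  |A|=1061.3514
5. ⊥bis P3·P4 via (33.005,37.875): [(30.1415, 56.1444) (24.7001, 46.7983) (60, 8.87) (60, 36.2209)]  |A|=676.4775
6. ⊥bis P3·P5 via (44.735,46.035): [(44.4487, 46.5977) (30.1415, 56.1444) (24.7001, 46.7983) (60, 8.87) (60, 16.033)]  |A|=519.5035
7. canonical 5-gon: [(44.4487, 46.5977) (30.1415, 56.1444) (24.7001, 46.7983) (60, 8.87) (60, 16.033)]
8. shoelace: 519.5035

Area of P3's cell: 519.5035 (5 vertices)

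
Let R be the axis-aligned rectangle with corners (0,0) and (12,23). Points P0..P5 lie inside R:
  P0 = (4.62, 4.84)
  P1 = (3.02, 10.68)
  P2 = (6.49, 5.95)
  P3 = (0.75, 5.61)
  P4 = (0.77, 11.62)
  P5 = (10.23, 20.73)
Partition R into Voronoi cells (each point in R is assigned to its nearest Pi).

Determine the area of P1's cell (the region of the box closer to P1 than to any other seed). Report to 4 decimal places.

1. box [0,12]×[0,23]: [(0, 0) (12, 0) (12, 23) (0, 23)]
2. ⊥bis P1·P0 via (3.82,7.76): [(0, 6.7134) (12, 10.0011) (12, 23) (0, 23)]  |A|=175.7129
3. ⊥bis P1·P2 via (4.755,8.315): [(0, 6.7134) (4.1049, 7.838) (12, 13.63) (12, 23) (0, 23)]  |A|=161.3873
4. ⊥bis P1·P3 via (1.885,8.145): [(0, 8.989) (3.153, 7.5773) (4.1049, 7.838) (12, 13.63) (12, 23) (0, 23)]  |A|=157.7999
5. ⊥bis P1·P4 via (1.895,11.15): [(0.8358, 8.6147) (3.153, 7.5773) (4.1049, 7.838) (12, 13.63) (12, 23) (6.8457, 23)]  |A|=102.7062
6. ⊥bis P1·P5 via (6.625,15.705): [(4.4499, 17.2654) (0.8358, 8.6147) (3.153, 7.5773) (4.1049, 7.838) (10.7725, 12.7295)]  |A|=46.9245
7. canonical 5-gon: [(4.4499, 17.2654) (0.8358, 8.6147) (3.153, 7.5773) (4.1049, 7.838) (10.7725, 12.7295)]
8. shoelace: 46.9245

Area of P1's cell: 46.9245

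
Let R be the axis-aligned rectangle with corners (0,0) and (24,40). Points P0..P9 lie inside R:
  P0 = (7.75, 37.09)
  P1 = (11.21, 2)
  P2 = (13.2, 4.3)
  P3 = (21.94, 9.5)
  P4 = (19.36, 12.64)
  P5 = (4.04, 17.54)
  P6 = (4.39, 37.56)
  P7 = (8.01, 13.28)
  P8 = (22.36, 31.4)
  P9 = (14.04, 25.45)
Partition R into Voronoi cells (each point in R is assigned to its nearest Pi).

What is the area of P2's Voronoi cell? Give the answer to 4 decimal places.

Area of P2's cell: 72.9341

1. box [0,24]×[0,40]: [(0, 0) (24, 0) (24, 40) (0, 40)]
2. ⊥bis P2·P0 via (10.475,20.695): [(0, 18.954) (0, 0) (24, 0) (24, 22.943)]  |A|=502.7633
3. ⊥bis P2·P1 via (12.205,3.15): [(0, 18.954) (0, 13.71) (15.8457, 0) (24, 0) (24, 22.943)]  |A|=394.1411
4. ⊥bis P2·P3 via (17.57,6.9): [(9.4626, 20.5267) (0, 18.954) (0, 13.71) (15.8457, 0) (21.6753, 0)]  |A|=203.5155
5. ⊥bis P2·P4 via (16.28,8.47): [(16.9149, 8.001) (1.7027, 19.237) (0, 18.954) (0, 13.71) (15.8457, 0) (21.6753, 0)]  |A|=150.1105
6. ⊥bis P2·P5 via (8.62,10.92): [(16.9149, 8.001) (10.8625, 12.4714) (5.6219, 8.8458) (15.8457, 0) (21.6753, 0)]  |A|=91.6364
7. ⊥bis P2·P6 via (8.795,20.93): [(16.9149, 8.001) (10.8625, 12.4714) (5.6219, 8.8458) (15.8457, 0) (21.6753, 0)]  |A|=91.6364
8. ⊥bis P2·P7 via (10.605,8.79): [(16.9149, 8.001) (13.5457, 10.4896) (7.6562, 7.0857) (15.8457, 0) (21.6753, 0)]  |A|=72.9341
9. ⊥bis P2·P8 via (17.78,17.85): [(16.9149, 8.001) (13.5457, 10.4896) (7.6562, 7.0857) (15.8457, 0) (21.6753, 0)]  |A|=72.9341
10. ⊥bis P2·P9 via (13.62,14.875): [(16.9149, 8.001) (13.5457, 10.4896) (7.6562, 7.0857) (15.8457, 0) (21.6753, 0)]  |A|=72.9341
11. canonical 5-gon: [(16.9149, 8.001) (13.5457, 10.4896) (7.6562, 7.0857) (15.8457, 0) (21.6753, 0)]
12. shoelace: 72.9341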